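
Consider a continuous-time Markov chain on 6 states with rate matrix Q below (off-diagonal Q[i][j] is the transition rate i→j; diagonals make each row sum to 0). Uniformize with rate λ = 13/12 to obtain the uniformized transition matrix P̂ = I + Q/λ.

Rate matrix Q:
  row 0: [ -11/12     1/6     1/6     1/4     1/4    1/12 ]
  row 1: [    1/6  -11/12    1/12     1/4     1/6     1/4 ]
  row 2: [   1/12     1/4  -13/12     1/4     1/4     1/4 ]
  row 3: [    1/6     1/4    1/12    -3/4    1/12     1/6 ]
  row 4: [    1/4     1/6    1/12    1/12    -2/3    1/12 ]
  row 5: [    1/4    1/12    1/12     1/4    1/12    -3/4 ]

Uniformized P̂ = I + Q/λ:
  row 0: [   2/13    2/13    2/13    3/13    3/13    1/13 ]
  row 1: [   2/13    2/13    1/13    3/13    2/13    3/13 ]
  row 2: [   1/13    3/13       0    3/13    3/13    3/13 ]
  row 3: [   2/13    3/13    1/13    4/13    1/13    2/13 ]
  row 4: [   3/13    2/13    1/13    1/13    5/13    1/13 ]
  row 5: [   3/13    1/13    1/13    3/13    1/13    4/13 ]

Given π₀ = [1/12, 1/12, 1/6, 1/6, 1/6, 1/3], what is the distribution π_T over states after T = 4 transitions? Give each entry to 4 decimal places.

π = [0.1749, 0.1640, 0.0839, 0.2192, 0.1863, 0.1717]

t=0: π = [0.0833, 0.0833, 0.1667, 0.1667, 0.1667, 0.3333]
t=1: π = [0.1795, 0.1538, 0.0705, 0.2179, 0.1731, 0.2051]
t=2: π = [0.1775, 0.1603, 0.0853, 0.2209, 0.1805, 0.1755]
t=3: π = [0.1747, 0.1639, 0.0840, 0.2200, 0.1852, 0.1722]
t=4: π = [0.1749, 0.1640, 0.0839, 0.2192, 0.1863, 0.1717]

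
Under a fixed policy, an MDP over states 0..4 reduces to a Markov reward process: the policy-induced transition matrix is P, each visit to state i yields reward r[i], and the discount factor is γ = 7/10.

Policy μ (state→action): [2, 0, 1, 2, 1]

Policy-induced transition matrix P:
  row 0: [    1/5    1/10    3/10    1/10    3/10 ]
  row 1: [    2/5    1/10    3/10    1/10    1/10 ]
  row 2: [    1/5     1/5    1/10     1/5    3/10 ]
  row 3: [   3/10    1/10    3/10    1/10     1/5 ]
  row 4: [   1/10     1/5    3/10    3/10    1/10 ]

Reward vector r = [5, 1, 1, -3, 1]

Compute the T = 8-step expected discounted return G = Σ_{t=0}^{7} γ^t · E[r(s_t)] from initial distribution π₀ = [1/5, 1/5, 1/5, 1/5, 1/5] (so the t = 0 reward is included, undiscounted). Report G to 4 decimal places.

G = 3.6960

t=0: π = [0.2000, 0.2000, 0.2000, 0.2000, 0.2000], E[r] = 1.0000, γ^t·E[r] = 1.000000, running G = 1.000000
t=1: π = [0.2400, 0.1400, 0.2600, 0.1600, 0.2000], E[r] = 1.3200, γ^t·E[r] = 0.924000, running G = 1.924000
t=2: π = [0.2240, 0.1460, 0.2480, 0.1660, 0.2160], E[r] = 1.2320, γ^t·E[r] = 0.603680, running G = 2.527680
t=3: π = [0.2242, 0.1464, 0.2504, 0.1680, 0.2110], E[r] = 1.2248, γ^t·E[r] = 0.420106, running G = 2.947786
t=4: π = [0.2250, 0.1461, 0.2499, 0.1672, 0.2117], E[r] = 1.2310, γ^t·E[r] = 0.295553, running G = 3.243340
t=5: π = [0.2248, 0.1462, 0.2500, 0.1673, 0.2117], E[r] = 1.2298, γ^t·E[r] = 0.206688, running G = 3.450028
t=6: π = [0.2248, 0.1462, 0.2500, 0.1673, 0.2117], E[r] = 1.2298, γ^t·E[r] = 0.144686, running G = 3.594715
t=7: π = [0.2248, 0.1462, 0.2500, 0.1673, 0.2117], E[r] = 1.2298, γ^t·E[r] = 0.101283, running G = 3.695998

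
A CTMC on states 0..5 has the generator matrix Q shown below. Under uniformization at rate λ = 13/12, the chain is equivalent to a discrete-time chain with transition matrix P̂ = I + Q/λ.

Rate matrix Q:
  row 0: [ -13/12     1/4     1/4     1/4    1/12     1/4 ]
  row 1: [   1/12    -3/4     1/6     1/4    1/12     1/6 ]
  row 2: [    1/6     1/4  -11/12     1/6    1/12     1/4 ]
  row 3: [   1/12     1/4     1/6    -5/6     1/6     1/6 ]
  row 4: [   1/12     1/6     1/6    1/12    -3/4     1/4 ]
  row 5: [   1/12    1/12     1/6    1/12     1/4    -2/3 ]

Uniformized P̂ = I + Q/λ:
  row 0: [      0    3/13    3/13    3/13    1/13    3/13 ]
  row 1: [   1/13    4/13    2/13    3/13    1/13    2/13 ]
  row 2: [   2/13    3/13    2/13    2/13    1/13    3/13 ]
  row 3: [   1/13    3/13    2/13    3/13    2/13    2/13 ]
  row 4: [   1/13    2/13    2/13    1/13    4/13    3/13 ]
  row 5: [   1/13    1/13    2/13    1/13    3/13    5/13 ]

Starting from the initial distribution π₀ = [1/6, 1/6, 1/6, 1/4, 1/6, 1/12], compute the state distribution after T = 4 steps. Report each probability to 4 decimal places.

π = [0.0829, 0.1969, 0.1602, 0.1569, 0.1631, 0.2400]

t=0: π = [0.1667, 0.1667, 0.1667, 0.2500, 0.1667, 0.0833]
t=1: π = [0.0769, 0.2179, 0.1667, 0.1795, 0.1474, 0.2115]
t=2: π = [0.0838, 0.2036, 0.1598, 0.1627, 0.1573, 0.2327]
t=3: π = [0.0828, 0.1985, 0.1603, 0.1585, 0.1615, 0.2384]
t=4: π = [0.0829, 0.1969, 0.1602, 0.1569, 0.1631, 0.2400]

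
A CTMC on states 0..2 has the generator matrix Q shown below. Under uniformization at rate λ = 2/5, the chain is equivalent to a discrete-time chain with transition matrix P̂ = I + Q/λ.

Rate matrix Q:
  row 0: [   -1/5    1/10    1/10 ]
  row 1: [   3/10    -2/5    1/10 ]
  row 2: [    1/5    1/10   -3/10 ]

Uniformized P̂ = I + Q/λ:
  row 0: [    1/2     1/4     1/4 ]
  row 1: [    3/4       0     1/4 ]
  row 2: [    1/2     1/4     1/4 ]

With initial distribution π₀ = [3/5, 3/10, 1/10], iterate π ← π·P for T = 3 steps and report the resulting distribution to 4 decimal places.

π = [0.5516, 0.1984, 0.2500]

t=0: π = [0.6000, 0.3000, 0.1000]
t=1: π = [0.5750, 0.1750, 0.2500]
t=2: π = [0.5438, 0.2063, 0.2500]
t=3: π = [0.5516, 0.1984, 0.2500]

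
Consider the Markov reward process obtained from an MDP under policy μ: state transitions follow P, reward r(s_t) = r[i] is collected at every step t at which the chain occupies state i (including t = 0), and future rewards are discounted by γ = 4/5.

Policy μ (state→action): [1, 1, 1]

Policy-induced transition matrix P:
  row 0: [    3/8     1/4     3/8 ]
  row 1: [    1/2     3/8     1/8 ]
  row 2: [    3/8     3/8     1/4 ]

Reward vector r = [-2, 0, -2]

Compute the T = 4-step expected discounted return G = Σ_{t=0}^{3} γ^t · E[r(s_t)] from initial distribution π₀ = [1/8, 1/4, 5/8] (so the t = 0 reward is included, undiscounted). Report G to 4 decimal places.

t=0: π = [0.1250, 0.2500, 0.6250], E[r] = -1.5000, γ^t·E[r] = -1.500000, running G = -1.500000
t=1: π = [0.4063, 0.3594, 0.2344], E[r] = -1.2813, γ^t·E[r] = -1.025000, running G = -2.525000
t=2: π = [0.4199, 0.3242, 0.2559], E[r] = -1.3516, γ^t·E[r] = -0.865000, running G = -3.390000
t=3: π = [0.4155, 0.3225, 0.2620], E[r] = -1.3550, γ^t·E[r] = -0.693750, running G = -4.083750

G = -4.0838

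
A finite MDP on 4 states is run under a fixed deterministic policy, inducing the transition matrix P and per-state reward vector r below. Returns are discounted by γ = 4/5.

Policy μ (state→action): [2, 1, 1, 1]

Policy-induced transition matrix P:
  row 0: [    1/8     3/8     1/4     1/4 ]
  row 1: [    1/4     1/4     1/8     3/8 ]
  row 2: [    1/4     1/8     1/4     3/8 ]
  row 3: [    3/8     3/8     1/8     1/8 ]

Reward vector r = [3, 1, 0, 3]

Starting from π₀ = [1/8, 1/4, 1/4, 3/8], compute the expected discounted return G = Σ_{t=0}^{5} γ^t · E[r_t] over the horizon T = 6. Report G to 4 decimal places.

G = 6.8237

t=0: π = [0.1250, 0.2500, 0.2500, 0.3750], E[r] = 1.7500, γ^t·E[r] = 1.750000, running G = 1.750000
t=1: π = [0.2813, 0.2813, 0.1719, 0.2656], E[r] = 1.9219, γ^t·E[r] = 1.537500, running G = 3.287500
t=2: π = [0.2480, 0.2969, 0.1816, 0.2734], E[r] = 1.8613, γ^t·E[r] = 1.191250, running G = 4.478750
t=3: π = [0.2532, 0.2925, 0.1787, 0.2756], E[r] = 1.8789, γ^t·E[r] = 0.962000, running G = 5.440750
t=4: π = [0.2528, 0.2938, 0.1790, 0.2744], E[r] = 1.8755, γ^t·E[r] = 0.768213, running G = 6.208963
t=5: π = [0.2527, 0.2935, 0.1790, 0.2748], E[r] = 1.8760, γ^t·E[r] = 0.614731, running G = 6.823694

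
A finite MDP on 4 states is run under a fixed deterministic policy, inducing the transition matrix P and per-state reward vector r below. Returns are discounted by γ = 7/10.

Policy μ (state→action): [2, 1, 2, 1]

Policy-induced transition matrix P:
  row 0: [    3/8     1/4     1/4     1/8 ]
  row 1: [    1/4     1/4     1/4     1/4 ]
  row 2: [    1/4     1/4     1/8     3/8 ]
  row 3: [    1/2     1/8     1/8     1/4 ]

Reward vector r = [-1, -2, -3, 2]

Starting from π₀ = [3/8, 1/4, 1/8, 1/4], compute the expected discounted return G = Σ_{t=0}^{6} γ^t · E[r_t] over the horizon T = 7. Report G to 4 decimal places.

t=0: π = [0.3750, 0.2500, 0.1250, 0.2500], E[r] = -0.7500, γ^t·E[r] = -0.750000, running G = -0.750000
t=1: π = [0.3594, 0.2188, 0.2031, 0.2188], E[r] = -0.9688, γ^t·E[r] = -0.678125, running G = -1.428125
t=2: π = [0.3496, 0.2227, 0.1973, 0.2305], E[r] = -0.9258, γ^t·E[r] = -0.453633, running G = -1.881758
t=3: π = [0.3513, 0.2212, 0.1965, 0.2310], E[r] = -0.9214, γ^t·E[r] = -0.316036, running G = -2.197793
t=4: π = [0.3517, 0.2211, 0.1966, 0.2307], E[r] = -0.9223, γ^t·E[r] = -0.221445, running G = -2.419238
t=5: π = [0.3516, 0.2212, 0.1966, 0.2306], E[r] = -0.9225, γ^t·E[r] = -0.155049, running G = -2.574287
t=6: π = [0.3516, 0.2212, 0.1966, 0.2306], E[r] = -0.9225, γ^t·E[r] = -0.108532, running G = -2.682818

G = -2.6828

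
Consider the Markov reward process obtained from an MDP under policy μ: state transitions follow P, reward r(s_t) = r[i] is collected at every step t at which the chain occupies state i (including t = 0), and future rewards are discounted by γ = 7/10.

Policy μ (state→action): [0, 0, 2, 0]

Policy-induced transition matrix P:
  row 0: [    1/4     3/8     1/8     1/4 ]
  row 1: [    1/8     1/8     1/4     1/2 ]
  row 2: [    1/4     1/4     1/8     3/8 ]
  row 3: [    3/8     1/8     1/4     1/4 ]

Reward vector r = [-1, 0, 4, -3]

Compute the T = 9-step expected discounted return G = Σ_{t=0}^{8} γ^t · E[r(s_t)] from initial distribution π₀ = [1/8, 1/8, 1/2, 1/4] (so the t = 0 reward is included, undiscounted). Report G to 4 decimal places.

t=0: π = [0.1250, 0.1250, 0.5000, 0.2500], E[r] = 1.1250, γ^t·E[r] = 1.125000, running G = 1.125000
t=1: π = [0.2656, 0.2188, 0.1719, 0.3438], E[r] = -0.6094, γ^t·E[r] = -0.426563, running G = 0.698438
t=2: π = [0.2656, 0.2129, 0.1953, 0.3262], E[r] = -0.4629, γ^t·E[r] = -0.226816, running G = 0.471621
t=3: π = [0.2642, 0.2158, 0.1924, 0.3276], E[r] = -0.4775, γ^t·E[r] = -0.163796, running G = 0.307825
t=4: π = [0.2640, 0.2151, 0.1929, 0.3280], E[r] = -0.4763, γ^t·E[r] = -0.114349, running G = 0.193476
t=5: π = [0.2641, 0.2151, 0.1929, 0.3279], E[r] = -0.4762, γ^t·E[r] = -0.080041, running G = 0.113435
t=6: π = [0.2641, 0.2151, 0.1929, 0.3279], E[r] = -0.4763, γ^t·E[r] = -0.056032, running G = 0.057403
t=7: π = [0.2641, 0.2151, 0.1929, 0.3279], E[r] = -0.4763, γ^t·E[r] = -0.039222, running G = 0.018181
t=8: π = [0.2641, 0.2151, 0.1929, 0.3279], E[r] = -0.4763, γ^t·E[r] = -0.027455, running G = -0.009275

G = -0.0093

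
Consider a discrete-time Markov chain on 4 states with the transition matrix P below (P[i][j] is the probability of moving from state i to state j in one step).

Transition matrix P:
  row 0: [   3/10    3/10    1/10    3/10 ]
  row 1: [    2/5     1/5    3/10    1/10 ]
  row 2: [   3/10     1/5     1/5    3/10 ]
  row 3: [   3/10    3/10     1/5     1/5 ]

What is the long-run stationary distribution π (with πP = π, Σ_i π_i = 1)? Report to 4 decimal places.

π = [0.3255, 0.2552, 0.1930, 0.2263]

Balance equations π_j = Σ_i π_i·P[i][j]:
  π_0 = 3/10·π_0 + 2/5·π_1 + 3/10·π_2 + 3/10·π_3
  π_1 = 3/10·π_0 + 1/5·π_1 + 1/5·π_2 + 3/10·π_3
  π_2 = 1/10·π_0 + 3/10·π_1 + 1/5·π_2 + 1/5·π_3
  normalize: π_0 + π_1 + π_2 + π_3 = 1
Solving the linear system gives exactly π = [361/1109, 283/1109, 214/1109, 251/1109].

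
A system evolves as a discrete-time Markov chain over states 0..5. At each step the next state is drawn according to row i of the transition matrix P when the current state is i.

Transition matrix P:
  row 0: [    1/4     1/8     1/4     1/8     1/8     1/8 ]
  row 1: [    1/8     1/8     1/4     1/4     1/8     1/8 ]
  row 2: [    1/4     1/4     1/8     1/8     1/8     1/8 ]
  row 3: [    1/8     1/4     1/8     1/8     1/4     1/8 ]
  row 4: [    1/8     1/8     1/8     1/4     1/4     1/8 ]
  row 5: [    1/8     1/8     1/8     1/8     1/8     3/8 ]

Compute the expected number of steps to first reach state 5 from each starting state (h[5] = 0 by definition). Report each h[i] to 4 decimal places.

h = [8.0000, 8.0000, 8.0000, 8.0000, 8.0000, 0.0000]

First-step conditioning: h[5] = 0; for i ≠ 5, h[i] = 1 + Σ_k P[i][k]·h[k].
  h[0] = 1 + 1/4·h[0] + 1/8·h[1] + 1/4·h[2] + 1/8·h[3] + 1/8·h[4]
  h[1] = 1 + 1/8·h[0] + 1/8·h[1] + 1/4·h[2] + 1/4·h[3] + 1/8·h[4]
  h[2] = 1 + 1/4·h[0] + 1/4·h[1] + 1/8·h[2] + 1/8·h[3] + 1/8·h[4]
  h[3] = 1 + 1/8·h[0] + 1/4·h[1] + 1/8·h[2] + 1/8·h[3] + 1/4·h[4]
  h[4] = 1 + 1/8·h[0] + 1/8·h[1] + 1/8·h[2] + 1/4·h[3] + 1/4·h[4]
Solving the 5×5 linear system over states ≠ 5 gives exactly h = [8, 8, 8, 8, 8, 0] (h[5] = 0 is the target).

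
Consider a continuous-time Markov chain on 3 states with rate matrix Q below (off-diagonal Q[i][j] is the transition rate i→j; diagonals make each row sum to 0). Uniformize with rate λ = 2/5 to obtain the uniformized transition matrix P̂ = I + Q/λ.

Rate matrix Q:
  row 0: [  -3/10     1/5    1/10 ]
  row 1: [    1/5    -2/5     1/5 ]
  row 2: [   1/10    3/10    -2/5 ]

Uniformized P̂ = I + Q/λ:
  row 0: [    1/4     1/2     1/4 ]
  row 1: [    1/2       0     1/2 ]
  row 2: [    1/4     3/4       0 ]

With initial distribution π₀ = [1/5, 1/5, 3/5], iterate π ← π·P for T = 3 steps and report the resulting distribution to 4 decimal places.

t=0: π = [0.2000, 0.2000, 0.6000]
t=1: π = [0.3000, 0.5500, 0.1500]
t=2: π = [0.3875, 0.2625, 0.3500]
t=3: π = [0.3156, 0.4563, 0.2281]

π = [0.3156, 0.4563, 0.2281]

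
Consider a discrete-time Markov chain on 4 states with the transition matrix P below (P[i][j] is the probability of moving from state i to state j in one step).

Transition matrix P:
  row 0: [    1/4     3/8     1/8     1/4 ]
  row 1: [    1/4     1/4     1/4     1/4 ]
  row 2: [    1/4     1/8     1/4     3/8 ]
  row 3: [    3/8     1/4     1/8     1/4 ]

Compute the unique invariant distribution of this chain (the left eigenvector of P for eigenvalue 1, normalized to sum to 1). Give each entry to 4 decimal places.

Balance equations π_j = Σ_i π_i·P[i][j]:
  π_0 = 1/4·π_0 + 1/4·π_1 + 1/4·π_2 + 3/8·π_3
  π_1 = 3/8·π_0 + 1/4·π_1 + 1/8·π_2 + 1/4·π_3
  π_2 = 1/8·π_0 + 1/4·π_1 + 1/4·π_2 + 1/8·π_3
  normalize: π_0 + π_1 + π_2 + π_3 = 1
Solving the linear system gives exactly π = [148/521, 137/521, 94/521, 142/521].

π = [0.2841, 0.2630, 0.1804, 0.2726]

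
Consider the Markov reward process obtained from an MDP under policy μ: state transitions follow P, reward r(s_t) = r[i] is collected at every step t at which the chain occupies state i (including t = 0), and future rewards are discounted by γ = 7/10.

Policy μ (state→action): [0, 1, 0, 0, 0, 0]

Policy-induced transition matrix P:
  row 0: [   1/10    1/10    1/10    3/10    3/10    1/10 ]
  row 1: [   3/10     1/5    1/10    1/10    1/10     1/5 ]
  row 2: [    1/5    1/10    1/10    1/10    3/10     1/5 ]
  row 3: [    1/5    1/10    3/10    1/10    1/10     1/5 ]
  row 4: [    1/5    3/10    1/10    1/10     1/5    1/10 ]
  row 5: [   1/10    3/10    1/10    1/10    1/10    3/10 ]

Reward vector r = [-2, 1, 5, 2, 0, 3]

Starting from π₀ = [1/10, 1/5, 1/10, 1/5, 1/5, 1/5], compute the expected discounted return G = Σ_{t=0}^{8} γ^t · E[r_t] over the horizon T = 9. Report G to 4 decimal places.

G = 4.3490

t=0: π = [0.1000, 0.2000, 0.1000, 0.2000, 0.2000, 0.2000], E[r] = 1.5000, γ^t·E[r] = 1.500000, running G = 1.500000
t=1: π = [0.1900, 0.2000, 0.1400, 0.1200, 0.1600, 0.1900], E[r] = 1.3300, γ^t·E[r] = 0.931000, running G = 2.431000
t=2: π = [0.1820, 0.1900, 0.1240, 0.1380, 0.1820, 0.1840], E[r] = 1.2740, γ^t·E[r] = 0.624260, running G = 3.055260
t=3: π = [0.1824, 0.1922, 0.1276, 0.1364, 0.1794, 0.1820], E[r] = 1.2842, γ^t·E[r] = 0.440481, running G = 3.495741
t=4: π = [0.1828, 0.1915, 0.1273, 0.1365, 0.1799, 0.1820], E[r] = 1.2814, γ^t·E[r] = 0.307655, running G = 3.803395
t=5: π = [0.1827, 0.1915, 0.1273, 0.1366, 0.1800, 0.1819], E[r] = 1.2816, γ^t·E[r] = 0.215396, running G = 4.018791
t=6: π = [0.1827, 0.1915, 0.1273, 0.1365, 0.1800, 0.1819], E[r] = 1.2816, γ^t·E[r] = 0.150773, running G = 4.169564
t=7: π = [0.1827, 0.1915, 0.1273, 0.1365, 0.1800, 0.1819], E[r] = 1.2815, γ^t·E[r] = 0.105540, running G = 4.275104
t=8: π = [0.1827, 0.1915, 0.1273, 0.1365, 0.1800, 0.1819], E[r] = 1.2815, γ^t·E[r] = 0.073878, running G = 4.348983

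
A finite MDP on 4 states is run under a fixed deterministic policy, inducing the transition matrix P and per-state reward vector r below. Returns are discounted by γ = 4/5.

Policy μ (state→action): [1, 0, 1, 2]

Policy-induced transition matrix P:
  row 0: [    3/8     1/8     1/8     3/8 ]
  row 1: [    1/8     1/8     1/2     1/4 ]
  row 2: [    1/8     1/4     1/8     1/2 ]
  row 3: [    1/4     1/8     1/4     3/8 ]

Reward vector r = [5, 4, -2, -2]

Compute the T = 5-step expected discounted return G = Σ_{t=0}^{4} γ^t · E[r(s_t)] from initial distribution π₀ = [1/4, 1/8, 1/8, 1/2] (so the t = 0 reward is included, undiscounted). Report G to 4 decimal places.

t=0: π = [0.2500, 0.1250, 0.1250, 0.5000], E[r] = 0.5000, γ^t·E[r] = 0.500000, running G = 0.500000
t=1: π = [0.2500, 0.1406, 0.2344, 0.3750], E[r] = 0.5938, γ^t·E[r] = 0.475000, running G = 0.975000
t=2: π = [0.2344, 0.1543, 0.2246, 0.3867], E[r] = 0.5664, γ^t·E[r] = 0.362500, running G = 1.337500
t=3: π = [0.2319, 0.1531, 0.2312, 0.3838], E[r] = 0.5420, γ^t·E[r] = 0.277500, running G = 1.615000
t=4: π = [0.2310, 0.1539, 0.2304, 0.3848], E[r] = 0.5401, γ^t·E[r] = 0.221225, running G = 1.836225

G = 1.8362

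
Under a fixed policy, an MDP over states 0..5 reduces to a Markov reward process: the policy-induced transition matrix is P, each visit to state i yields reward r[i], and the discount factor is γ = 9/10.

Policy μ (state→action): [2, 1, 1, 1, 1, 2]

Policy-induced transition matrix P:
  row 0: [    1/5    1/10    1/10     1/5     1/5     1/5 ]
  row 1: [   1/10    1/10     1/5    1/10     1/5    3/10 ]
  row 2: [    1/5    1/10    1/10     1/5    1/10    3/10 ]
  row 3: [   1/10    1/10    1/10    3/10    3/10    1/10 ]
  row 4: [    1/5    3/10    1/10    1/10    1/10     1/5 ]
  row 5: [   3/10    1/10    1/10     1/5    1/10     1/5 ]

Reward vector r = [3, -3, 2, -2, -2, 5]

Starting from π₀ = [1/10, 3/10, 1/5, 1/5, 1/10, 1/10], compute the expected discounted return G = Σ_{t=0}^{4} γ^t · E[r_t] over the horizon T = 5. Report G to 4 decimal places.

G = 1.9914

t=0: π = [0.1000, 0.3000, 0.2000, 0.2000, 0.1000, 0.1000], E[r] = -0.3000, γ^t·E[r] = -0.300000, running G = -0.300000
t=1: π = [0.1600, 0.1200, 0.1300, 0.1800, 0.1800, 0.2300], E[r] = 0.8100, γ^t·E[r] = 0.729000, running G = 0.429000
t=2: π = [0.1930, 0.1360, 0.1120, 0.1880, 0.1640, 0.2070], E[r] = 0.7260, γ^t·E[r] = 0.588060, running G = 1.017060
t=3: π = [0.1883, 0.1328, 0.1136, 0.1888, 0.1705, 0.2060], E[r] = 0.7051, γ^t·E[r] = 0.514018, running G = 1.531078
t=4: π = [0.1884, 0.1341, 0.1133, 0.1886, 0.1699, 0.2058], E[r] = 0.7015, γ^t·E[r] = 0.460280, running G = 1.991358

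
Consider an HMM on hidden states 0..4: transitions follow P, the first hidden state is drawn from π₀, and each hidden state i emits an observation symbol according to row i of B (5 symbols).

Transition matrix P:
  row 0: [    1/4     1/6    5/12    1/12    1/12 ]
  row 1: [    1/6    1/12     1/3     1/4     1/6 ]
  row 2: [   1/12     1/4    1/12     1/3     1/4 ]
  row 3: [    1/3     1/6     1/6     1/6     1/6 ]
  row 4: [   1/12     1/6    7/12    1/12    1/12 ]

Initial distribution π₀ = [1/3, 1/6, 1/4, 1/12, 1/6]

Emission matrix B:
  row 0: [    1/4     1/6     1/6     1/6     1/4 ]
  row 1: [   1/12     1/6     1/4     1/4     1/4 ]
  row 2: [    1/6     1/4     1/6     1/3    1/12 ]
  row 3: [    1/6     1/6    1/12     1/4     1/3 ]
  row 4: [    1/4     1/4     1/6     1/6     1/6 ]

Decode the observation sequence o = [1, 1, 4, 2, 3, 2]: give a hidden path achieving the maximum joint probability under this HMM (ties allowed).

path = [4, 2, 3, 0, 2, 1]

t=0: δ = [5.556e-02, 2.778e-02, 6.250e-02, 1.389e-02, 4.167e-02]  (obs o_0=1)
t=1: δ = [2.315e-03, 2.604e-03, 6.076e-03, 3.472e-03, 3.906e-03]  ψ = [0, 2, 4, 2, 2]  (obs o_1=1)
t=2: δ = [2.894e-04, 3.798e-04, 1.899e-04, 6.752e-04, 2.532e-04]  ψ = [3, 2, 4, 2, 2]  (obs o_2=4)
t=3: δ = [3.751e-05, 2.813e-05, 2.462e-05, 9.377e-06, 1.875e-05]  ψ = [3, 3, 4, 3, 3]  (obs o_3=2)
t=4: δ = [1.563e-06, 1.563e-06, 5.210e-06, 2.051e-06, 1.026e-06]  ψ = [0, 0, 0, 2, 2]  (obs o_4=3)
t=5: δ = [1.140e-07, 3.256e-07, 1.085e-07, 1.447e-07, 2.171e-07]  ψ = [3, 2, 0, 2, 2]  (obs o_5=2)
backtrack: best end state = 1; path = [4, 2, 3, 0, 2, 1]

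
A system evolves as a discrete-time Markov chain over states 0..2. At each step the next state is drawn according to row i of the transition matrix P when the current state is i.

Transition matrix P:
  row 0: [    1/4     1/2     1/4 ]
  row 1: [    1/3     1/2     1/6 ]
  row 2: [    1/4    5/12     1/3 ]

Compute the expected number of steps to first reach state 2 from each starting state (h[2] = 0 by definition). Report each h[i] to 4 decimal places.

First-step conditioning: h[2] = 0; for i ≠ 2, h[i] = 1 + Σ_k P[i][k]·h[k].
  h[0] = 1 + 1/4·h[0] + 1/2·h[1]
  h[1] = 1 + 1/3·h[0] + 1/2·h[1]
Solving the 2×2 linear system over states ≠ 2 gives exactly h = [24/5, 26/5, 0] (h[2] = 0 is the target).

h = [4.8000, 5.2000, 0.0000]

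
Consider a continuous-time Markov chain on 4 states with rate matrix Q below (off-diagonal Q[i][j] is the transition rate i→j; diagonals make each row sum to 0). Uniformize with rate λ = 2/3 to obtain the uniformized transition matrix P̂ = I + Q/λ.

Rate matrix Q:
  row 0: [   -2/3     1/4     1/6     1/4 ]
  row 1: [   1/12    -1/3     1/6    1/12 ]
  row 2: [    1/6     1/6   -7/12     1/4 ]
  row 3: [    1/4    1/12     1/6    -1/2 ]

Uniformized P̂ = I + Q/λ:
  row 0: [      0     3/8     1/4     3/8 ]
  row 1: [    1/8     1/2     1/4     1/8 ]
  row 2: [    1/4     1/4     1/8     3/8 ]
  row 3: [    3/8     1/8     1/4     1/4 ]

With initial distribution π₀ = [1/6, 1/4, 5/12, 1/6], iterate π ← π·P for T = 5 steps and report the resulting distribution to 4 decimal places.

t=0: π = [0.1667, 0.2500, 0.4167, 0.1667]
t=1: π = [0.1979, 0.3125, 0.1979, 0.2917]
t=2: π = [0.1979, 0.3164, 0.2253, 0.2604]
t=3: π = [0.1935, 0.3213, 0.2218, 0.2633]
t=4: π = [0.1944, 0.3216, 0.2223, 0.2618]
t=5: π = [0.1939, 0.3220, 0.2222, 0.2619]

π = [0.1939, 0.3220, 0.2222, 0.2619]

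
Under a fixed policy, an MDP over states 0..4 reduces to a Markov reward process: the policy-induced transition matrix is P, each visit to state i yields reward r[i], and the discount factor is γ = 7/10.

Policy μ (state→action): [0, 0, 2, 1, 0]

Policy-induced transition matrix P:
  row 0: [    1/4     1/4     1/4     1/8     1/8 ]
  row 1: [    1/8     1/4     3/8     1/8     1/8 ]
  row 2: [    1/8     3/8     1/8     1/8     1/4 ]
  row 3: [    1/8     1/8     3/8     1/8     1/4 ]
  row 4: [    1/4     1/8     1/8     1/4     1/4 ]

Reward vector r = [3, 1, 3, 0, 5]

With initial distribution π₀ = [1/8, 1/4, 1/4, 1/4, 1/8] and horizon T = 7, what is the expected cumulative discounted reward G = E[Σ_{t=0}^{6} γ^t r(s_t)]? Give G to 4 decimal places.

G = 7.1220

t=0: π = [0.1250, 0.2500, 0.2500, 0.2500, 0.1250], E[r] = 2.0000, γ^t·E[r] = 2.000000, running G = 2.000000
t=1: π = [0.1563, 0.2344, 0.2656, 0.1406, 0.2031], E[r] = 2.5156, γ^t·E[r] = 1.760938, running G = 3.760938
t=2: π = [0.1699, 0.2402, 0.2383, 0.1504, 0.2012], E[r] = 2.4707, γ^t·E[r] = 1.210645, running G = 4.971582
t=3: π = [0.1714, 0.2358, 0.2439, 0.1501, 0.1987], E[r] = 2.4753, γ^t·E[r] = 0.849042, running G = 5.820624
t=4: π = [0.1713, 0.2369, 0.2429, 0.1498, 0.1991], E[r] = 2.4749, γ^t·E[r] = 0.594227, running G = 6.414851
t=5: π = [0.1713, 0.2367, 0.2431, 0.1499, 0.1990], E[r] = 2.4748, γ^t·E[r] = 0.415941, running G = 6.830792
t=6: π = [0.1713, 0.2368, 0.2431, 0.1499, 0.1990], E[r] = 2.4748, γ^t·E[r] = 0.291160, running G = 7.121952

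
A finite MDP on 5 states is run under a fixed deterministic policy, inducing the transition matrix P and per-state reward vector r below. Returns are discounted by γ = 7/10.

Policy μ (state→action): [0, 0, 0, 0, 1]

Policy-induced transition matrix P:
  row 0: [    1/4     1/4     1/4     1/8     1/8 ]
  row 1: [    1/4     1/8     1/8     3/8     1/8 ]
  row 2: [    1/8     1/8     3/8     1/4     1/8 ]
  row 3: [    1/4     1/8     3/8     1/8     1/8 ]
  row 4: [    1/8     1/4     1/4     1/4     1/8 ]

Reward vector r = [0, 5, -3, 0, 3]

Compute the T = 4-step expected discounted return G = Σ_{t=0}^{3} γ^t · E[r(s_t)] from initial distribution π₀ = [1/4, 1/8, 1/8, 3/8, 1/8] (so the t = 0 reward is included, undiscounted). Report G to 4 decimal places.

t=0: π = [0.2500, 0.1250, 0.1250, 0.3750, 0.1250], E[r] = 0.6250, γ^t·E[r] = 0.625000, running G = 0.625000
t=1: π = [0.2188, 0.1719, 0.2969, 0.1875, 0.1250], E[r] = 0.3438, γ^t·E[r] = 0.240625, running G = 0.865625
t=2: π = [0.1973, 0.1680, 0.2891, 0.2207, 0.1250], E[r] = 0.3477, γ^t·E[r] = 0.170352, running G = 1.035977
t=3: π = [0.1982, 0.1653, 0.2927, 0.2188, 0.1250], E[r] = 0.3232, γ^t·E[r] = 0.110872, running G = 1.146849

G = 1.1468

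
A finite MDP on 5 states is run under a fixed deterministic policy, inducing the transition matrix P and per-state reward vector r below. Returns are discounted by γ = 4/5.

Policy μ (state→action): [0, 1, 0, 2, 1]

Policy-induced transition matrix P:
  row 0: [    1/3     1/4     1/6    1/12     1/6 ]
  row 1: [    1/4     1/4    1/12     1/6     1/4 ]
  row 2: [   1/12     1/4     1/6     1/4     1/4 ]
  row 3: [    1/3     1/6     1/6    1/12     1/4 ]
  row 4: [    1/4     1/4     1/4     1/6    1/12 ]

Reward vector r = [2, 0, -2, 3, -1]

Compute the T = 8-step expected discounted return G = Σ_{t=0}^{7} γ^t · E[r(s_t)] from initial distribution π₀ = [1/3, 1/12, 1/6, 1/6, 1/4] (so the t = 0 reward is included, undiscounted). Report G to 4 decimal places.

G = 1.9213

t=0: π = [0.3333, 0.0833, 0.1667, 0.1667, 0.2500], E[r] = 0.5833, γ^t·E[r] = 0.583333, running G = 0.583333
t=1: π = [0.2639, 0.2361, 0.1806, 0.1389, 0.1806], E[r] = 0.4028, γ^t·E[r] = 0.322222, running G = 0.905556
t=2: π = [0.2535, 0.2384, 0.1620, 0.1481, 0.1979], E[r] = 0.4294, γ^t·E[r] = 0.274815, running G = 1.180370
t=3: π = [0.2565, 0.2377, 0.1633, 0.1467, 0.1959], E[r] = 0.4306, γ^t·E[r] = 0.220444, running G = 1.400815
t=4: π = [0.2564, 0.2378, 0.1632, 0.1467, 0.1960], E[r] = 0.4304, γ^t·E[r] = 0.176309, running G = 1.577124
t=5: π = [0.2564, 0.2378, 0.1632, 0.1467, 0.1960], E[r] = 0.4305, γ^t·E[r] = 0.141058, running G = 1.718182
t=6: π = [0.2564, 0.2378, 0.1632, 0.1467, 0.1960], E[r] = 0.4305, γ^t·E[r] = 0.112846, running G = 1.831028
t=7: π = [0.2564, 0.2378, 0.1632, 0.1467, 0.1960], E[r] = 0.4305, γ^t·E[r] = 0.090277, running G = 1.921305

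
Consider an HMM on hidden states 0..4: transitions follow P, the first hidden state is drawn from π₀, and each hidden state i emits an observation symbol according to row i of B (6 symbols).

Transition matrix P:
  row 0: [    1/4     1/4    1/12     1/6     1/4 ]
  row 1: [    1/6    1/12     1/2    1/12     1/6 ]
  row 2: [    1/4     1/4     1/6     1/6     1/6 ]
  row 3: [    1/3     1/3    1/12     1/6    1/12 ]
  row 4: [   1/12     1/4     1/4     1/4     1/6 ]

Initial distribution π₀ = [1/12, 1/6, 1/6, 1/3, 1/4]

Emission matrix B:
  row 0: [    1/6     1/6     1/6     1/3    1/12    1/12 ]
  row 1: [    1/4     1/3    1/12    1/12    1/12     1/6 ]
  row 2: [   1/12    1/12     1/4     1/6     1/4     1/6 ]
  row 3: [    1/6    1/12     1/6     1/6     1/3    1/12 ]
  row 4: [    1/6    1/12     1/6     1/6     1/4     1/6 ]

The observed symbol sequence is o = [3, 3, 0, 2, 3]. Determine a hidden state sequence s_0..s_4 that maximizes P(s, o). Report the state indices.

path = [3, 0, 1, 2, 0]

t=0: δ = [2.778e-02, 1.389e-02, 2.778e-02, 5.556e-02, 4.167e-02]  (obs o_0=3)
t=1: δ = [6.173e-03, 1.543e-03, 1.736e-03, 1.736e-03, 1.157e-03]  ψ = [3, 3, 4, 4, 0]  (obs o_1=3)
t=2: δ = [2.572e-04, 3.858e-04, 6.430e-05, 1.715e-04, 2.572e-04]  ψ = [0, 0, 1, 0, 0]  (obs o_2=0)
t=3: δ = [1.072e-05, 5.358e-06, 4.823e-05, 1.072e-05, 1.072e-05]  ψ = [0, 0, 1, 4, 0]  (obs o_3=2)
t=4: δ = [4.019e-06, 1.005e-06, 1.340e-06, 1.340e-06, 1.340e-06]  ψ = [2, 2, 2, 2, 2]  (obs o_4=3)
backtrack: best end state = 0; path = [3, 0, 1, 2, 0]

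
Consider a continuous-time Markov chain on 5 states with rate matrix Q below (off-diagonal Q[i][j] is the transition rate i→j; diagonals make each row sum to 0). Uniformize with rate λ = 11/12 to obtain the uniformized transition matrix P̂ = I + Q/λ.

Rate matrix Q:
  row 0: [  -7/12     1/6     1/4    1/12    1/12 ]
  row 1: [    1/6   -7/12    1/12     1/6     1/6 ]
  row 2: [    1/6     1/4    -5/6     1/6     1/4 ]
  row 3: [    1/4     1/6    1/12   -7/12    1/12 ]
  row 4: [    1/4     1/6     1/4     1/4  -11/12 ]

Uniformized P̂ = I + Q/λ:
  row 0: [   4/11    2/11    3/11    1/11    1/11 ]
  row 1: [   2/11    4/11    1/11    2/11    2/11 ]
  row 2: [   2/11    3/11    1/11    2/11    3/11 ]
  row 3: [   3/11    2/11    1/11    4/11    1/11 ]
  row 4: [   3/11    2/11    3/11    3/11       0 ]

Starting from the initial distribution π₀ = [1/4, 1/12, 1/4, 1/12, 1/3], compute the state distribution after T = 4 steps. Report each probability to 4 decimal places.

t=0: π = [0.2500, 0.0833, 0.2500, 0.0833, 0.3333]
t=1: π = [0.2652, 0.2197, 0.1970, 0.2045, 0.1136]
t=2: π = [0.2590, 0.2397, 0.1598, 0.2052, 0.1364]
t=3: π = [0.2600, 0.2399, 0.1628, 0.2080, 0.1294]
t=4: π = [0.2598, 0.2402, 0.1617, 0.2078, 0.1306]

π = [0.2598, 0.2402, 0.1617, 0.2078, 0.1306]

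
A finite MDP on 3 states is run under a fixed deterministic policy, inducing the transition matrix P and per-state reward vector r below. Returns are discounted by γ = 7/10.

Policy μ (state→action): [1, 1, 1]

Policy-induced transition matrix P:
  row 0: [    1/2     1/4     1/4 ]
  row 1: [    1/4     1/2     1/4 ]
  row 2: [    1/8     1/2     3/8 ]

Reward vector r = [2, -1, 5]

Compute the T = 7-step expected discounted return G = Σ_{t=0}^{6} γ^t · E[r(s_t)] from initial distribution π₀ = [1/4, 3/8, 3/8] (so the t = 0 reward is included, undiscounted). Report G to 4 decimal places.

t=0: π = [0.2500, 0.3750, 0.3750], E[r] = 2.0000, γ^t·E[r] = 2.000000, running G = 2.000000
t=1: π = [0.2656, 0.4375, 0.2969], E[r] = 1.5781, γ^t·E[r] = 1.104688, running G = 3.104688
t=2: π = [0.2793, 0.4336, 0.2871], E[r] = 1.5605, γ^t·E[r] = 0.764668, running G = 3.869355
t=3: π = [0.2839, 0.4302, 0.2859], E[r] = 1.5671, γ^t·E[r] = 0.537529, running G = 4.406884
t=4: π = [0.2852, 0.4290, 0.2857], E[r] = 1.5702, γ^t·E[r] = 0.376995, running G = 4.783879
t=5: π = [0.2856, 0.4287, 0.2857], E[r] = 1.5711, γ^t·E[r] = 0.264053, running G = 5.047932
t=6: π = [0.2857, 0.4286, 0.2857], E[r] = 1.5713, γ^t·E[r] = 0.184867, running G = 5.232799

G = 5.2328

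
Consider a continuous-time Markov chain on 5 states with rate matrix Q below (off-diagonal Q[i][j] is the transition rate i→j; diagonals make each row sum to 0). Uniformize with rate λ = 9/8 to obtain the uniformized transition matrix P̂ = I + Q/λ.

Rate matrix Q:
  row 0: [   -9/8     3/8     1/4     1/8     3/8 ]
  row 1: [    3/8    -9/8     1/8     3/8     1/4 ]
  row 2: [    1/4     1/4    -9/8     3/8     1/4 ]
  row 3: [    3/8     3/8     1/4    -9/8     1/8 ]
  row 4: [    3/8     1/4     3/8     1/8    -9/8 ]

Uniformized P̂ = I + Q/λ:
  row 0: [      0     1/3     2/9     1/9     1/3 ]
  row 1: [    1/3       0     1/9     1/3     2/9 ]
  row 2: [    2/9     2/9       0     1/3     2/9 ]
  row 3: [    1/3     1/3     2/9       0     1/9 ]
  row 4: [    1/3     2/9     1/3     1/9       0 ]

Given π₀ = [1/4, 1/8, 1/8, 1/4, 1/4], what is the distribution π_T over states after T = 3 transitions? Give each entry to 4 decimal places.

t=0: π = [0.2500, 0.1250, 0.1250, 0.2500, 0.2500]
t=1: π = [0.2361, 0.2500, 0.2083, 0.1389, 0.1667]
t=2: π = [0.2315, 0.2083, 0.1667, 0.1975, 0.1960]
t=3: π = [0.2377, 0.2236, 0.1838, 0.1725, 0.1824]

π = [0.2377, 0.2236, 0.1838, 0.1725, 0.1824]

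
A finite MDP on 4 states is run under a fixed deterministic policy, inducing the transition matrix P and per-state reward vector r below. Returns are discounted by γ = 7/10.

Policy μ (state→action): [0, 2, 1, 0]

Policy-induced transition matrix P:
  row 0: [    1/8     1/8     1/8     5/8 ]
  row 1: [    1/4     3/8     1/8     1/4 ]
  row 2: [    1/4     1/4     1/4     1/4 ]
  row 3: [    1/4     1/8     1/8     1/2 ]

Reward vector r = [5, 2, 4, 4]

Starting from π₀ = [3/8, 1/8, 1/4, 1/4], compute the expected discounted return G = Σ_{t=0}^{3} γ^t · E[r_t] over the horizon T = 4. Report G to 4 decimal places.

t=0: π = [0.3750, 0.1250, 0.2500, 0.2500], E[r] = 4.1250, γ^t·E[r] = 4.125000, running G = 4.125000
t=1: π = [0.2031, 0.1875, 0.1563, 0.4531], E[r] = 3.8281, γ^t·E[r] = 2.679688, running G = 6.804688
t=2: π = [0.2246, 0.1914, 0.1445, 0.4395], E[r] = 3.8418, γ^t·E[r] = 1.882480, running G = 8.687168
t=3: π = [0.2219, 0.1909, 0.1431, 0.4441], E[r] = 3.8401, γ^t·E[r] = 1.317150, running G = 10.004318

G = 10.0043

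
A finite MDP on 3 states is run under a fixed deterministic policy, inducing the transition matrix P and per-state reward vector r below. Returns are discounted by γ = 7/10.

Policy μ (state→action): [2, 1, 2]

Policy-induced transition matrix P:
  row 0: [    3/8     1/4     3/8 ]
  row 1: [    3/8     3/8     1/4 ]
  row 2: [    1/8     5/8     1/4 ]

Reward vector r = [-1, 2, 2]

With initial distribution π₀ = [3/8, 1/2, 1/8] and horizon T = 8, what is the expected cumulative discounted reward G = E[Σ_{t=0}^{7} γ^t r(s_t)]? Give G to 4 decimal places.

t=0: π = [0.3750, 0.5000, 0.1250], E[r] = 0.8750, γ^t·E[r] = 0.875000, running G = 0.875000
t=1: π = [0.3438, 0.3594, 0.2969], E[r] = 0.9688, γ^t·E[r] = 0.678125, running G = 1.553125
t=2: π = [0.3008, 0.4063, 0.2930], E[r] = 1.0977, γ^t·E[r] = 0.537852, running G = 2.090977
t=3: π = [0.3018, 0.4106, 0.2876], E[r] = 1.0947, γ^t·E[r] = 0.375491, running G = 2.466468
t=4: π = [0.3031, 0.4092, 0.2877], E[r] = 1.0907, γ^t·E[r] = 0.261877, running G = 2.728344
t=5: π = [0.3031, 0.4090, 0.2879], E[r] = 1.0908, γ^t·E[r] = 0.183329, running G = 2.911673
t=6: π = [0.3030, 0.4091, 0.2879], E[r] = 1.0909, γ^t·E[r] = 0.128345, running G = 3.040019
t=7: π = [0.3030, 0.4091, 0.2879], E[r] = 1.0909, γ^t·E[r] = 0.089841, running G = 3.129860

G = 3.1299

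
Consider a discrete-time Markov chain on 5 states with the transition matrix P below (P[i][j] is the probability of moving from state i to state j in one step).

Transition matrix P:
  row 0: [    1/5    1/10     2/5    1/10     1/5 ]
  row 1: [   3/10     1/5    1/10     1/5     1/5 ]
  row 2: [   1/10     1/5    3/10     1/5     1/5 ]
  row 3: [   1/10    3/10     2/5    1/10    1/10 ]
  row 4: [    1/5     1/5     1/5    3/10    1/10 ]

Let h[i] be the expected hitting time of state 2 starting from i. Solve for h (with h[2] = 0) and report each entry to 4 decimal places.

First-step conditioning: h[2] = 0; for i ≠ 2, h[i] = 1 + Σ_k P[i][k]·h[k].
  h[0] = 1 + 1/5·h[0] + 1/10·h[1] + 1/10·h[3] + 1/5·h[4]
  h[1] = 1 + 3/10·h[0] + 1/5·h[1] + 1/5·h[3] + 1/5·h[4]
  h[3] = 1 + 1/10·h[0] + 3/10·h[1] + 1/10·h[3] + 1/10·h[4]
  h[4] = 1 + 1/5·h[0] + 1/5·h[1] + 3/10·h[3] + 1/10·h[4]
Solving the 4×4 linear system over states ≠ 2 gives exactly h = [9870/3133, 13210/3133, 0, 10320/3133, 50/13] (h[2] = 0 is the target).

h = [3.1503, 4.2164, 0.0000, 3.2940, 3.8462]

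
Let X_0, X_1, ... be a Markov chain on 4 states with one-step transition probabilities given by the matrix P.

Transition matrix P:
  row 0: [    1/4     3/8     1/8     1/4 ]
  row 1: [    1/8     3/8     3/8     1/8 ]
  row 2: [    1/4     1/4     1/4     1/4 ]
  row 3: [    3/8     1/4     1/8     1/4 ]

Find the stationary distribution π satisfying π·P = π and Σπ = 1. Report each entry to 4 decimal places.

π = [0.2363, 0.3195, 0.2341, 0.2101]

Balance equations π_j = Σ_i π_i·P[i][j]:
  π_0 = 1/4·π_0 + 1/8·π_1 + 1/4·π_2 + 3/8·π_3
  π_1 = 3/8·π_0 + 3/8·π_1 + 1/4·π_2 + 1/4·π_3
  π_2 = 1/8·π_0 + 3/8·π_1 + 1/4·π_2 + 1/8·π_3
  normalize: π_0 + π_1 + π_2 + π_3 = 1
Solving the linear system gives exactly π = [108/457, 146/457, 107/457, 96/457].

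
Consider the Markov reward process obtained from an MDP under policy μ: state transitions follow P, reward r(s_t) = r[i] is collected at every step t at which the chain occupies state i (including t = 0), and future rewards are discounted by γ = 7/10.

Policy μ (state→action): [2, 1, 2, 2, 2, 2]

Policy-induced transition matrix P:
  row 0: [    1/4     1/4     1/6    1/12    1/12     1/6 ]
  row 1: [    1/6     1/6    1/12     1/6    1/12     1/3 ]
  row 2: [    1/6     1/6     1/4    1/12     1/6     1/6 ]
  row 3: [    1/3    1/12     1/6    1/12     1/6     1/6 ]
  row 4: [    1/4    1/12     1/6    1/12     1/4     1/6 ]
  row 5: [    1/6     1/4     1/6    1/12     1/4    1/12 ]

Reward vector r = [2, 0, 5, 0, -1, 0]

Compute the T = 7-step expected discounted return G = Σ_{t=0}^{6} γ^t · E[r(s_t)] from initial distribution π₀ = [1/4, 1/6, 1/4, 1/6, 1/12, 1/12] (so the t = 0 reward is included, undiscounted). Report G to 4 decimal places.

t=0: π = [0.2500, 0.1667, 0.2500, 0.1667, 0.0833, 0.0833], E[r] = 1.6667, γ^t·E[r] = 1.666667, running G = 1.666667
t=1: π = [0.2222, 0.1736, 0.1736, 0.0972, 0.1458, 0.1875], E[r] = 1.1667, γ^t·E[r] = 0.816667, running G = 2.483333
t=2: π = [0.2135, 0.1806, 0.1667, 0.0978, 0.1615, 0.1800], E[r] = 1.0990, γ^t·E[r] = 0.538490, running G = 3.021823
t=3: π = [0.2142, 0.1779, 0.1655, 0.0984, 0.1623, 0.1818], E[r] = 1.0937, γ^t·E[r] = 0.375140, running G = 3.396963
t=4: π = [0.2144, 0.1779, 0.1656, 0.0982, 0.1627, 0.1812], E[r] = 1.0944, γ^t·E[r] = 0.262766, running G = 3.659728
t=5: π = [0.2145, 0.1779, 0.1656, 0.0982, 0.1626, 0.1812], E[r] = 1.0945, γ^t·E[r] = 0.183951, running G = 3.843679
t=6: π = [0.2144, 0.1779, 0.1656, 0.0982, 0.1626, 0.1812], E[r] = 1.0945, γ^t·E[r] = 0.128767, running G = 3.972446

G = 3.9724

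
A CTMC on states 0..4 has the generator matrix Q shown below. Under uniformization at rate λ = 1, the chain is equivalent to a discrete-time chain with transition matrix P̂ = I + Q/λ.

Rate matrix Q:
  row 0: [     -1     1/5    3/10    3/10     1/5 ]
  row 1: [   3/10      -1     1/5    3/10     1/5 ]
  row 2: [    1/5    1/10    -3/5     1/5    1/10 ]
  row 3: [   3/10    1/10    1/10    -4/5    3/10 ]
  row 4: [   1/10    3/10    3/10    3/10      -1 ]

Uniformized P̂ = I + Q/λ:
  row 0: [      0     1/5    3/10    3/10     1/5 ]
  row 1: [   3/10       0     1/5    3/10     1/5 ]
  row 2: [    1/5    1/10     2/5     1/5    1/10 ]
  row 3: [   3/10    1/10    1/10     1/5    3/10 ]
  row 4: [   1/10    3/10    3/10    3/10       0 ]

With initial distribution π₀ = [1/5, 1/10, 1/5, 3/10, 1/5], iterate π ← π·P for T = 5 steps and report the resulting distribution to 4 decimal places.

π = [0.1851, 0.1378, 0.2627, 0.2489, 0.1655]

t=0: π = [0.2000, 0.1000, 0.2000, 0.3000, 0.2000]
t=1: π = [0.1800, 0.1500, 0.2500, 0.2500, 0.1700]
t=2: π = [0.1870, 0.1370, 0.2600, 0.2500, 0.1660]
t=3: π = [0.1847, 0.1382, 0.2623, 0.2490, 0.1658]
t=4: π = [0.1852, 0.1378, 0.2626, 0.2489, 0.1655]
t=5: π = [0.1851, 0.1378, 0.2627, 0.2489, 0.1655]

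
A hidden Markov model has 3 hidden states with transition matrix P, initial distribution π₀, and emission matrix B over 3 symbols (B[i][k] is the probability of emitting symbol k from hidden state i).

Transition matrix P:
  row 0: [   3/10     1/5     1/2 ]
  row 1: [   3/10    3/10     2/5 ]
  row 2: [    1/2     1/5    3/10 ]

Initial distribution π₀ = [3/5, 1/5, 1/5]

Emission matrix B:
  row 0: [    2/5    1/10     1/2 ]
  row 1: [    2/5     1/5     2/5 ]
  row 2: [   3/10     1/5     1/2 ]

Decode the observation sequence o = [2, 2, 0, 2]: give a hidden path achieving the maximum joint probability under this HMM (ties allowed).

t=0: δ = [3.000e-01, 8.000e-02, 1.000e-01]  (obs o_0=2)
t=1: δ = [4.500e-02, 2.400e-02, 7.500e-02]  ψ = [0, 0, 0]  (obs o_1=2)
t=2: δ = [1.500e-02, 6.000e-03, 6.750e-03]  ψ = [2, 2, 0]  (obs o_2=0)
t=3: δ = [2.250e-03, 1.200e-03, 3.750e-03]  ψ = [0, 0, 0]  (obs o_3=2)
backtrack: best end state = 2; path = [0, 2, 0, 2]

path = [0, 2, 0, 2]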